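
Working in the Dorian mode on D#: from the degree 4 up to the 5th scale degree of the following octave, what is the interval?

D# dorian: D# E# F# G# A# B# C#.
Degree 4 = G#; 5th scale degree (up an octave) = A#.
G# up to A# spans 9 letter names and 14 semitones — a major ninth.

major 9th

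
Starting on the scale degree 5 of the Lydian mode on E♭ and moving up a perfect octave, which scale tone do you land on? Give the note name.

Bb

The scale is E♭ F G A B♭ C D.
The scale degree 5 is B♭; a perfect octave above that is B♭ — scale degree 5.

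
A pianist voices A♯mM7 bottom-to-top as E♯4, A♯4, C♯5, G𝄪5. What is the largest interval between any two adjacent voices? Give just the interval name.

Adjacent intervals: E♯4→A♯4 = perfect fourth; A♯4→C♯5 = minor third; C♯5→G𝄪5 = augmented fifth.
The largest is C♯5 to G𝄪5, an augmented fifth (8 semitones).

augmented 5th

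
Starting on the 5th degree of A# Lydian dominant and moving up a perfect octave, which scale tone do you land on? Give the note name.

E#

The scale is A# B# C## D## E# F## G#.
The 5th degree is E#; a perfect octave above that is E# — scale degree 5.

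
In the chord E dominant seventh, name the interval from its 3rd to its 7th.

E7: E, G#, B, D.
That puts G# below D.
G# up to D is 6 semitones, a half step narrower than a perfect fifth, so the interval is diminished.

diminished 5th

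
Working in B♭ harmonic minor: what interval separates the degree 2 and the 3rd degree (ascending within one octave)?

m2

Spelling B♭ harmonic minor: B♭ C D♭ E♭ F G♭ A.
So we need the interval from C up to D♭.
2 letter names make it a second; at 1 semitone (a half step narrower than major) the quality is minor.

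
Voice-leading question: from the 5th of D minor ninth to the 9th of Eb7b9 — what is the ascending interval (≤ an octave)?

The 5th of D minor ninth is A; the 9th of Eb7b9 is Fb.
A up to Fb is 7 semitones, a whole step narrower than a major sixth, so the interval is diminished.

d6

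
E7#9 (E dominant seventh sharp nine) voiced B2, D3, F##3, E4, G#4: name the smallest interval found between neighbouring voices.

minor third

Adjacent intervals: B2→D3 = minor third; D3→F##3 = augmented third; F##3→E4 = diminished seventh; E4→G#4 = major third.
The smallest is B2 to D3, a minor third (3 semitones).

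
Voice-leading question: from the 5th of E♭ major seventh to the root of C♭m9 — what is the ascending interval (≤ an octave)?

minor second

The 5th of E♭ major seventh is B♭; the root of C♭m9 is C♭.
2 letter names make it a second; at 1 semitone (a half step narrower than major) the quality is minor.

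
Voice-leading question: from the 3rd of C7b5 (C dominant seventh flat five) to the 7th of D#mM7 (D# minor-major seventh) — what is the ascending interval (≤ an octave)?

C7b5 (C dominant seventh flat five) has E as its 3rd, and D#mM7 (D# minor-major seventh) has C## as its 7th.
From E to C##: 10 semitones over a sixth = augmented.

augmented sixth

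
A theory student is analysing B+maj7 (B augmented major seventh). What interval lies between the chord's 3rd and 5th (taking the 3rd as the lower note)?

The chord tones of B+maj7 (B augmented major seventh) are B–D♯–F𝄪–A♯.
The 3rd is D♯ and the 5th is F𝄪.
Counting 3 letters and 4 half steps from D♯ gives a major third.

major third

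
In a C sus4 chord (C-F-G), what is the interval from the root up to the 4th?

That puts C below F.
From C to F is 5 semitones, exactly the perfect fourth.

perfect fourth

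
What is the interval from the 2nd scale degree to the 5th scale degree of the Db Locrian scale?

Db locrian: Db Ebb Fb Gb Abb Bbb Cb.
2nd scale degree = Ebb; 5th degree = Abb.
Counting 4 letters and 5 half steps from Ebb gives a perfect fourth.

perfect fourth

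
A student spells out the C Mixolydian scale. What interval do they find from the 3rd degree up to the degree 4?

minor second

Spelling the C Mixolydian scale: C D E F G A Bb.
3rd degree = E; scale degree 4 = F.
From E to F: 1 semitone over a second = minor.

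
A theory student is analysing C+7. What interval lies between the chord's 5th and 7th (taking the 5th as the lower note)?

diminished third

The chord tones of C7#5 are C-E-G#-Bb.
So we need the interval from G# up to Bb.
3 letter names make it a third; at 2 semitones (a whole step narrower than major) the quality is diminished.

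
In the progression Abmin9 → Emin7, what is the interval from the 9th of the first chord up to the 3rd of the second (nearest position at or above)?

The 9th of Abmin9 is Bb; the 3rd of Emin7 is G.
Counting 6 letters and 9 half steps from Bb gives a major sixth.

major sixth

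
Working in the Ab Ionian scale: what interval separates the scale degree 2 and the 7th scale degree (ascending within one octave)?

Spelling the Ab Ionian scale: Ab Bb C Db Eb F G.
So we need the interval from Bb up to G.
Counting 6 letters and 9 half steps from Bb gives a major sixth.

major 6th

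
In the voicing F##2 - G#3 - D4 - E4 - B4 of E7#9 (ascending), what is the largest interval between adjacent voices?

minor ninth

Adjacent intervals: F##2→G#3 = minor ninth; G#3→D4 = diminished fifth; D4→E4 = major second; E4→B4 = perfect fifth.
The largest is F##2 to G#3, a minor ninth (13 semitones).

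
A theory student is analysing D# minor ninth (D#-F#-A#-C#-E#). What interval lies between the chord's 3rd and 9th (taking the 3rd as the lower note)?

major seventh

The 3rd is F# and the 9th is E#.
F# up to E# spans 7 letter names and 11 semitones — a major seventh.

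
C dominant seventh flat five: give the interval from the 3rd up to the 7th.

The chord tones of C7b5 are C, E, Gb, Bb.
The 3rd is E and the 7th is Bb.
From E to Bb: 6 semitones over a fifth = diminished.

diminished fifth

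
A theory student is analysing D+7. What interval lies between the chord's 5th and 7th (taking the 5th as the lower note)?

The chord tones of D+7 (D augmented seventh) are D-F#-A#-C.
That puts A# below C.
From A# to C: 2 semitones over a third = diminished.

diminished 3rd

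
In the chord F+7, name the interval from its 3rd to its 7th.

Faug7: F, A, C♯, E♭.
So we need the interval from A up to E♭.
5 letter names make it a fifth; at 6 semitones (a half step narrower than perfect) the quality is diminished.

diminished fifth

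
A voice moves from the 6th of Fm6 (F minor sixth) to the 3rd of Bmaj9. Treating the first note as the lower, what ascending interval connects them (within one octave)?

The 6th of Fm6 (F minor sixth) is D; the 3rd of Bmaj9 is D♯.
From D to D♯: 1 semitone over a unison = augmented.

A1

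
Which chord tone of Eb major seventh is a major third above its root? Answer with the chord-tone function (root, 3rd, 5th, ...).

3rd

The chord tones of Ebmaj7 are Eb, G, Bb, D.
The root is Eb. A major third above Eb is G.
G is the chord's 3rd.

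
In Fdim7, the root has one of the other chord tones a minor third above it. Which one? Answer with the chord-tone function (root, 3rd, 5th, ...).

3rd

The chord tones of Fdim7 (F diminished seventh) are F Ab Cb Ebb.
The root is F. A minor third above F is Ab.
Ab is the chord's 3rd.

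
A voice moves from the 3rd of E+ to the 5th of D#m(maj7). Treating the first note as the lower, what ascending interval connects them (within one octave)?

The 3rd of E+ is G#; the 5th of D#m(maj7) is A#.
Counting 2 letters and 2 half steps from G# gives a major second.

M2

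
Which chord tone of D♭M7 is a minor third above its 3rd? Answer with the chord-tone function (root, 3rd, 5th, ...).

Spelling the chord: D♭-F-A♭-C.
The 3rd is F. A minor third above F is A♭.
A♭ is the chord's 5th.

5th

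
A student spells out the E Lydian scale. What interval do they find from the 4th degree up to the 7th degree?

perfect fourth

Spelling the E Lydian scale: E F♯ G♯ A♯ B C♯ D♯.
The 4th degree is A♯ and the 7th degree is D♯.
Counting 4 letters and 5 half steps from A♯ gives a perfect fourth.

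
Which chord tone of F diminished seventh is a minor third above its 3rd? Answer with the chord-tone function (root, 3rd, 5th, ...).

The chord tones of F diminished seventh are F-Ab-Cb-Ebb.
The 3rd is Ab. A minor third above Ab is Cb.
Cb is the chord's 5th.

5th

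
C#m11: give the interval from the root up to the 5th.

Spelling the chord: C#, E, G#, B, D#, F#.
That puts C# below G#.
Counting 5 letters and 7 half steps from C# gives a perfect fifth.

perfect 5th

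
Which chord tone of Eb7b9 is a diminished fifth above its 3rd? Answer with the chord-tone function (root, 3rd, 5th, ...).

Eb dominant seventh flat nine: Eb-G-Bb-Db-Fb.
The 3rd is G. A diminished fifth above G is Db.
Db is the chord's 7th.

7th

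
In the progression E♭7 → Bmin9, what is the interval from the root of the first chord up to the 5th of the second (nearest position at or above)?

The root of E♭7 is E♭; the 5th of Bmin9 is F♯.
2 letter names make it a second; at 3 semitones (a half step wider than major) the quality is augmented.

augmented second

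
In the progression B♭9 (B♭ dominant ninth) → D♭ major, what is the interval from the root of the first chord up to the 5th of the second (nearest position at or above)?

The root of B♭9 (B♭ dominant ninth) is B♭; the 5th of D♭ major is A♭.
7 letter names make it a seventh; at 10 semitones (a half step narrower than major) the quality is minor.

m7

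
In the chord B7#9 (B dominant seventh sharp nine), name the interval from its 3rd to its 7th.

diminished fifth

The chord tones of B dominant seventh sharp nine are B D# F# A C##.
3rd = D#; 7th = A.
5 letter names make it a fifth; at 6 semitones (a half step narrower than perfect) the quality is diminished.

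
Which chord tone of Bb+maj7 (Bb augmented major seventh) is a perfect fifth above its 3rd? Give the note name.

A

Spelling the chord: Bb D F# A.
The 3rd is D. A perfect fifth above D is A.
A is the chord's 7th.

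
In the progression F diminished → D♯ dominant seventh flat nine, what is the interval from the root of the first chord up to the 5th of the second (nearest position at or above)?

The root of F diminished is F; the 5th of D♯ dominant seventh flat nine is A♯.
F up to A♯ is 5 semitones, a half step wider than a major third, so the interval is augmented.

A3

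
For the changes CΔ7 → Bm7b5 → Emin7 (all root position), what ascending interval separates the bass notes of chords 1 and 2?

The roots are C and B.
C up to B spans 7 letter names and 11 semitones — a major seventh.

major seventh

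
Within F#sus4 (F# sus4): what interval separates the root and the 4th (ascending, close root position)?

perfect 4th

The chord tones of F#sus4 are F#–B–C#.
The root is F# and the 4th is B.
From F# to B is 5 semitones, exactly the perfect fourth.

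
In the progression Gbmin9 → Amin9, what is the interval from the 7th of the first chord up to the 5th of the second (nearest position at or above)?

augmented 7th

Gbmin9 has Fb as its 7th, and Amin9 has E as its 5th.
Fb up to E is 12 semitones, a half step wider than a major seventh, so the interval is augmented.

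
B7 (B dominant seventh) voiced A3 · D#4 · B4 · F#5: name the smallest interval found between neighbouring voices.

A4

Adjacent intervals: A3→D#4 = augmented fourth; D#4→B4 = minor sixth; B4→F#5 = perfect fifth.
The smallest is A3 to D#4, an augmented fourth (6 semitones).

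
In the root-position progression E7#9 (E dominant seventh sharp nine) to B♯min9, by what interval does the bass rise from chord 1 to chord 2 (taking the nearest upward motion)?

The roots are E and B♯.
5 letter names make it a fifth; at 8 semitones (a half step wider than perfect) the quality is augmented.

A5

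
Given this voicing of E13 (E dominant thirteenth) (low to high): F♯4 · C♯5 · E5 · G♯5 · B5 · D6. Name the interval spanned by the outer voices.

m13

The outer voices are F♯4 and D6.
F♯ up to D is 20 semitones, a half step narrower than a major thirteenth, so the interval is minor.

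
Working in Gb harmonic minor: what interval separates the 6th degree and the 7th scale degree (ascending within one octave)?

augmented second

Spelling Gb harmonic minor: Gb Ab Bbb Cb Db Ebb F.
The 6th degree is Ebb and the scale degree 7 is F.
2 letter names make it a second; at 3 semitones (a half step wider than major) the quality is augmented.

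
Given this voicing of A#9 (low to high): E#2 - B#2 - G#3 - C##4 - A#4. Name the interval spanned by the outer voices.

perfect 18th

The outer voices are E#2 and A#4.
E# up to A# spans 18 letter names and 29 semitones — a perfect 18th.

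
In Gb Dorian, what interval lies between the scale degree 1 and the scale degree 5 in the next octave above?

Gb dorian: Gb Ab Bbb Cb Db Eb Fb.
So we need the interval from Gb up to Db.
Gb up to Db spans 12 letter names and 19 semitones — a perfect twelfth.

perfect twelfth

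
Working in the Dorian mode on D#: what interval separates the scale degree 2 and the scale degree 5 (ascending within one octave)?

perfect fourth

The scale runs D# E# F# G# A# B# C#.
So we need the interval from E# up to A#.
From E# to A# is 5 semitones, exactly the perfect fourth.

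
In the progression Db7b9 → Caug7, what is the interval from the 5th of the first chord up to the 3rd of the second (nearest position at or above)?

Db7b9 has Ab as its 5th, and Caug7 has E as its 3rd.
5 letter names make it a fifth; at 8 semitones (a half step wider than perfect) the quality is augmented.

augmented fifth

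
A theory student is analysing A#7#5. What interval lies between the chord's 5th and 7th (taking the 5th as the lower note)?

diminished third

A#7#5 is spelled A# C## E## G#.
That puts E## below G#.
3 letter names make it a third; at 2 semitones (a whole step narrower than major) the quality is diminished.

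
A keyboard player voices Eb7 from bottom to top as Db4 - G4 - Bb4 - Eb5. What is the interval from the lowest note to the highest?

major ninth

The outer voices are Db4 and Eb5.
From Db to Eb is 14 semitones, exactly the major ninth.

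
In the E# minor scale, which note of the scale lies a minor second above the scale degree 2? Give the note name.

G#

The scale is E# F## G# A# B# C# D#.
The scale degree 2 is F##; a minor second above that is G# — scale degree 3.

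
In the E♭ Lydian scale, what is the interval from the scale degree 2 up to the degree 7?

major 6th

Spelling the E♭ Lydian scale: E♭ F G A B♭ C D.
That puts F below D.
F up to D spans 6 letter names and 9 semitones — a major sixth.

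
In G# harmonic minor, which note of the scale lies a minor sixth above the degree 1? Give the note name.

The scale is G# A# B C# D# E F##.
The degree 1 is G#; a minor sixth above that is E — scale degree 6.

E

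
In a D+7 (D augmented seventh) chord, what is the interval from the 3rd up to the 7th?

The chord tones of D+7 are D F# A# C.
The 3rd is F# and the 7th is C.
From F# to C: 6 semitones over a fifth = diminished.

diminished fifth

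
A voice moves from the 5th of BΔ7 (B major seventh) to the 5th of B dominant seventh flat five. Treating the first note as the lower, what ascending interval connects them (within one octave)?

diminished octave

The 5th of BΔ7 (B major seventh) is F#; the 5th of B dominant seventh flat five is F.
8 letter names make it an octave; at 11 semitones (a half step narrower than perfect) the quality is diminished.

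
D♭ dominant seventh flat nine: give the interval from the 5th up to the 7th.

m3

The chord tones of D♭7b9 are D♭ F A♭ C♭ E𝄫.
5th = A♭; 7th = C♭.
From A♭ to C♭: 3 semitones over a third = minor.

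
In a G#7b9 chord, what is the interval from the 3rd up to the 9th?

G# dominant seventh flat nine is spelled G#-B#-D#-F#-A.
So we need the interval from B# up to A.
From B# to A: 9 semitones over a seventh = diminished.

d7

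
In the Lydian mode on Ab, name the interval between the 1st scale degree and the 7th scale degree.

The scale runs Ab Bb C D Eb F G.
The 1st scale degree is Ab and the scale degree 7 is G.
Ab up to G spans 7 letter names and 11 semitones — a major seventh.

major seventh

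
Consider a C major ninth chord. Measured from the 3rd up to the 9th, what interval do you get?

minor seventh

Cmaj9 (C major ninth): C–E–G–B–D.
So we need the interval from E up to D.
From E to D: 10 semitones over a seventh = minor.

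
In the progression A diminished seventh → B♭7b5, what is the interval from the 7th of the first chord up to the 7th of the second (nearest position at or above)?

A diminished seventh has G♭ as its 7th, and B♭7b5 has A♭ as its 7th.
G♭ up to A♭ spans 2 letter names and 2 semitones — a major second.

major second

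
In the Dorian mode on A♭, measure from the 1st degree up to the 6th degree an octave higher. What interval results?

The scale runs A♭ B♭ C♭ D♭ E♭ F G♭.
1st degree = A♭; degree 6 (up an octave) = F.
A♭ up to F spans 13 letter names and 21 semitones — a major thirteenth.

major 13th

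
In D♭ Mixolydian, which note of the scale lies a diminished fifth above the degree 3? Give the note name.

Cb

The scale is D♭ E♭ F G♭ A♭ B♭ C♭.
The degree 3 is F; a diminished fifth above that is C♭ — scale degree 7.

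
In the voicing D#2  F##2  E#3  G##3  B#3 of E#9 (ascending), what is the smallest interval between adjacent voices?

minor 3rd

Adjacent intervals: D#2→F##2 = major third; F##2→E#3 = minor seventh; E#3→G##3 = major third; G##3→B#3 = minor third.
The smallest is G##3 to B#3, a minor third (3 semitones).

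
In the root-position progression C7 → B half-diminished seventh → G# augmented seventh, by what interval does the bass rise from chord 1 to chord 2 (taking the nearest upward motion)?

The roots are C and B.
From C to B is 11 semitones, exactly the major seventh.

major seventh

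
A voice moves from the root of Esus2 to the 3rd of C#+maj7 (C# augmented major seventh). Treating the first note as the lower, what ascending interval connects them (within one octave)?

augmented unison

The root of Esus2 is E; the 3rd of C#+maj7 (C# augmented major seventh) is E#.
E up to E# is 1 semitone, a half step wider than a perfect unison, so the interval is augmented.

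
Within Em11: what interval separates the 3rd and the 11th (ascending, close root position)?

The chord tones of E minor eleventh are E–G–B–D–F♯–A.
The 3rd is G and the 11th is A.
Counting 9 letters and 14 half steps from G gives a major ninth.

major 9th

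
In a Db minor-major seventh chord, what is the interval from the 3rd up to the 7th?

Db minor-major seventh: Db, Fb, Ab, C.
That puts Fb below C.
Fb up to C is 8 semitones, a half step wider than a perfect fifth, so the interval is augmented.

augmented fifth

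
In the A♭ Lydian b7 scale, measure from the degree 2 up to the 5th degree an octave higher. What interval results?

Spelling the A♭ Lydian b7 scale: A♭ B♭ C D E♭ F G♭.
The degree 2 is B♭ and the scale degree 5 (up an octave) is E♭.
Counting 11 letters and 17 half steps from B♭ gives a perfect eleventh.

perfect eleventh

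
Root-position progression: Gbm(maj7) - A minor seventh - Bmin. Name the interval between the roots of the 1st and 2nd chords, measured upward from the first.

augmented second

The roots are Gb and A.
Gb up to A is 3 semitones, a half step wider than a major second, so the interval is augmented.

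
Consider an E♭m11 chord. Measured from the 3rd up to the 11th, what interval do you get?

The chord tones of E♭m11 are E♭–G♭–B♭–D♭–F–A♭.
That puts G♭ below A♭.
G♭ up to A♭ spans 9 letter names and 14 semitones — a major ninth.

M9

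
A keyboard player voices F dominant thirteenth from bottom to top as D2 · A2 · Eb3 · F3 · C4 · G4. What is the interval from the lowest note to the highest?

The outer voices are D2 and G4.
Counting 18 letters and 29 half steps from D gives a perfect 18th.

perfect 18th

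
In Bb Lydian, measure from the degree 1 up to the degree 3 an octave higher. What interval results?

major 10th

The scale runs Bb C D E F G A.
Degree 1 = Bb; degree 3 (up an octave) = D.
Counting 10 letters and 16 half steps from Bb gives a major tenth.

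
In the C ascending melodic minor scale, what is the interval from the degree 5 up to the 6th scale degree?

major second

The scale runs C D Eb F G A B.
So we need the interval from G up to A.
G up to A spans 2 letter names and 2 semitones — a major second.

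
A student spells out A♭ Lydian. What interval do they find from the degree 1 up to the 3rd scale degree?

major 3rd

A♭ lydian: A♭ B♭ C D E♭ F G.
The degree 1 is A♭ and the scale degree 3 is C.
From A♭ to C is 4 semitones, exactly the major third.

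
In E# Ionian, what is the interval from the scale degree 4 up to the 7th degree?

Spelling E# Ionian: E# F## G## A# B# C## D##.
That puts A# below D##.
4 letter names make it a fourth; at 6 semitones (a half step wider than perfect) the quality is augmented.

augmented 4th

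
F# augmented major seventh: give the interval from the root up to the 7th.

Spelling the chord: F#-A#-C##-E#.
Root = F#; 7th = E#.
F# up to E# spans 7 letter names and 11 semitones — a major seventh.

major seventh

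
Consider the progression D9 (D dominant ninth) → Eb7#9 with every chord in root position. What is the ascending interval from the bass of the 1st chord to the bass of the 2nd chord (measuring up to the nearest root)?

The roots are D and Eb.
D up to Eb is 1 semitone, a half step narrower than a major second, so the interval is minor.

minor 2nd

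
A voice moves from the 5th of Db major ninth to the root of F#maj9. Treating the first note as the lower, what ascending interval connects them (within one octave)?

augmented 6th

The 5th of Db major ninth is Ab; the root of F#maj9 is F#.
Ab up to F# is 10 semitones, a half step wider than a major sixth, so the interval is augmented.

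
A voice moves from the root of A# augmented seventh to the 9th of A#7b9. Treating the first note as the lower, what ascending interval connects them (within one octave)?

The root of A# augmented seventh is A#; the 9th of A#7b9 is B.
A# up to B is 1 semitone, a half step narrower than a major second, so the interval is minor.

minor 2nd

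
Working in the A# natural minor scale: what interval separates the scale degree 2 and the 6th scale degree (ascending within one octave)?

d5

The scale runs A# B# C# D# E# F# G#.
That puts B# below F#.
From B# to F#: 6 semitones over a fifth = diminished.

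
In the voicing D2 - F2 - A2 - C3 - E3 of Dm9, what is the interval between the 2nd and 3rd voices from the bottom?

M3

Those voices are F2 and A2.
Counting 3 letters and 4 half steps from F gives a major third.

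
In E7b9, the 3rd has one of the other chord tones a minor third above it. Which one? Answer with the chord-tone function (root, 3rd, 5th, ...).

5th

E7b9: E, G#, B, D, F.
The 3rd is G#. A minor third above G# is B.
B is the chord's 5th.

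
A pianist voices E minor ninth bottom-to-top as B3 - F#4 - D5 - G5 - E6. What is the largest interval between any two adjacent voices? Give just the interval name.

major 6th

Adjacent intervals: B3→F#4 = perfect fifth; F#4→D5 = minor sixth; D5→G5 = perfect fourth; G5→E6 = major sixth.
The largest is G5 to E6, a major sixth (9 semitones).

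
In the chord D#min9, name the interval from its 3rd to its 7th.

perfect fifth

D#m9: D#–F#–A#–C#–E#.
So we need the interval from F# up to C#.
F# up to C# spans 5 letter names and 7 semitones — a perfect fifth.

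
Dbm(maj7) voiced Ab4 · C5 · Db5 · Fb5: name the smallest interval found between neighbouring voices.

Adjacent intervals: Ab4→C5 = major third; C5→Db5 = minor second; Db5→Fb5 = minor third.
The smallest is C5 to Db5, a minor second (1 semitone).

m2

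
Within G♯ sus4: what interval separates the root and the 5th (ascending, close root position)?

G♯ sus4 is spelled G♯, C♯, D♯.
So we need the interval from G♯ up to D♯.
From G♯ to D♯ is 7 semitones, exactly the perfect fifth.

perfect fifth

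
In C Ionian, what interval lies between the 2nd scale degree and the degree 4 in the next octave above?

The scale runs C D E F G A B.
So we need the interval from D up to F.
10 letter names make it a tenth; at 15 semitones (a half step narrower than major) the quality is minor.

minor tenth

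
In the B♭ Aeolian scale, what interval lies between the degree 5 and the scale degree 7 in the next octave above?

m10

Spelling the B♭ Aeolian scale: B♭ C D♭ E♭ F G♭ A♭.
Degree 5 = F; 7th scale degree (up an octave) = A♭.
From F to A♭: 15 semitones over a tenth = minor.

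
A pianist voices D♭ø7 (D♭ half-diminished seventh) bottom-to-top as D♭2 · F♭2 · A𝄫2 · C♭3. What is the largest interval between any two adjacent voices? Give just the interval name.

major third

Adjacent intervals: D♭2→F♭2 = minor third; F♭2→A𝄫2 = minor third; A𝄫2→C♭3 = major third.
The largest is A𝄫2 to C♭3, a major third (4 semitones).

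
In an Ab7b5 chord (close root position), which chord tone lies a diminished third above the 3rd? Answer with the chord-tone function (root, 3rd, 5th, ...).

5th

Ab dominant seventh flat five: Ab, C, Ebb, Gb.
The 3rd is C. A diminished third above C is Ebb.
Ebb is the chord's 5th.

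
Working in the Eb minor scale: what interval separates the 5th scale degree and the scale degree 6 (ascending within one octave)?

The scale runs Eb F Gb Ab Bb Cb Db.
So we need the interval from Bb up to Cb.
From Bb to Cb: 1 semitone over a second = minor.

m2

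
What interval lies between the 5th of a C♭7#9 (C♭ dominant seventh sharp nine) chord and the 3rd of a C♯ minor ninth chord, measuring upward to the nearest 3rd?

C♭7#9 (C♭ dominant seventh sharp nine) has G♭ as its 5th, and C♯ minor ninth has E as its 3rd.
From G♭ to E: 10 semitones over a sixth = augmented.

augmented 6th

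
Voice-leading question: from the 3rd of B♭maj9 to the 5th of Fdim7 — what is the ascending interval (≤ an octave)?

diminished seventh

B♭maj9 has D as its 3rd, and Fdim7 has C♭ as its 5th.
From D to C♭: 9 semitones over a seventh = diminished.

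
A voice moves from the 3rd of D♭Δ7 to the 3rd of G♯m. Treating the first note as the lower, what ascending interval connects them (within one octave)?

The 3rd of D♭Δ7 is F; the 3rd of G♯m is B.
From F to B: 6 semitones over a fourth = augmented.

A4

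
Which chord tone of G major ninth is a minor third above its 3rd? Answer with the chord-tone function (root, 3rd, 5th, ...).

G major ninth is spelled G-B-D-F#-A.
The 3rd is B. A minor third above B is D.
D is the chord's 5th.

5th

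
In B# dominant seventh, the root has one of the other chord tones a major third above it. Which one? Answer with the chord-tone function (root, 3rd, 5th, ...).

B#7: B# D## F## A#.
The root is B#. A major third above B# is D##.
D## is the chord's 3rd.

3rd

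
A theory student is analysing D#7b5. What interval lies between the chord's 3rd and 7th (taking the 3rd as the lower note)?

Spelling the chord: D# F## A C#.
That puts F## below C#.
5 letter names make it a fifth; at 6 semitones (a half step narrower than perfect) the quality is diminished.
This 3–7 tritone is the characteristic tension at the heart of the dominant sound.

diminished fifth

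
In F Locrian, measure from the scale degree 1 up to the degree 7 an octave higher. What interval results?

minor 14th

Spelling F Locrian: F Gb Ab Bb Cb Db Eb.
So we need the interval from F up to Eb.
From F to Eb: 22 semitones over a fourteenth = minor.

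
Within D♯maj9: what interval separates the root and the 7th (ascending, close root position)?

major seventh

D♯maj9 is spelled D♯ F𝄪 A♯ C𝄪 E♯.
Root = D♯; 7th = C𝄪.
D♯ up to C𝄪 spans 7 letter names and 11 semitones — a major seventh.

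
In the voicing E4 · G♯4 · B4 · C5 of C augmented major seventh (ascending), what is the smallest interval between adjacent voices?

minor 2nd

Adjacent intervals: E4→G♯4 = major third; G♯4→B4 = minor third; B4→C5 = minor second.
The smallest is B4 to C5, a minor second (1 semitone).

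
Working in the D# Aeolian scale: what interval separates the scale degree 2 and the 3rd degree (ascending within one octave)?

minor 2nd

Spelling the D# Aeolian scale: D# E# F# G# A# B C#.
Scale degree 2 = E#; degree 3 = F#.
2 letter names make it a second; at 1 semitone (a half step narrower than major) the quality is minor.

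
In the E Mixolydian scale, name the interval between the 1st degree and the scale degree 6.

M6

Spelling the E Mixolydian scale: E F♯ G♯ A B C♯ D.
So we need the interval from E up to C♯.
Counting 6 letters and 9 half steps from E gives a major sixth.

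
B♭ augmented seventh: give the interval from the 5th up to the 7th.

d3

B♭+7 (B♭ augmented seventh) is spelled B♭, D, F♯, A♭.
That puts F♯ below A♭.
F♯ up to A♭ is 2 semitones, a whole step narrower than a major third, so the interval is diminished.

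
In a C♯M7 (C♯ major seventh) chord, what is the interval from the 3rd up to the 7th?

Spelling the chord: C♯ E♯ G♯ B♯.
That puts E♯ below B♯.
Counting 5 letters and 7 half steps from E♯ gives a perfect fifth.

perfect 5th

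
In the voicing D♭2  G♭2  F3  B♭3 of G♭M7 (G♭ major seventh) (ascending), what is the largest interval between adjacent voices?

major seventh

Adjacent intervals: D♭2→G♭2 = perfect fourth; G♭2→F3 = major seventh; F3→B♭3 = perfect fourth.
The largest is G♭2 to F3, a major seventh (11 semitones).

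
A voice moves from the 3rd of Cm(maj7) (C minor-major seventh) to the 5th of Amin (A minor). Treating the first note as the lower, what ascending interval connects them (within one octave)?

augmented unison

The 3rd of Cm(maj7) (C minor-major seventh) is Eb; the 5th of Amin (A minor) is E.
From Eb to E: 1 semitone over a unison = augmented.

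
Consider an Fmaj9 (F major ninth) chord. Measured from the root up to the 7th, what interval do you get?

Fmaj9 is spelled F–A–C–E–G.
That puts F below E.
Counting 7 letters and 11 half steps from F gives a major seventh.

major seventh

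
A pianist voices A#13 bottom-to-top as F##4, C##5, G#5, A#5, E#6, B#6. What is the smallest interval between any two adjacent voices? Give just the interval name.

Adjacent intervals: F##4→C##5 = perfect fifth; C##5→G#5 = diminished fifth; G#5→A#5 = major second; A#5→E#6 = perfect fifth; E#6→B#6 = perfect fifth.
The smallest is G#5 to A#5, a major second (2 semitones).

major second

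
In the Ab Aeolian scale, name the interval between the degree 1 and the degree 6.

minor sixth

The scale runs Ab Bb Cb Db Eb Fb Gb.
Degree 1 = Ab; 6th scale degree = Fb.
From Ab to Fb: 8 semitones over a sixth = minor.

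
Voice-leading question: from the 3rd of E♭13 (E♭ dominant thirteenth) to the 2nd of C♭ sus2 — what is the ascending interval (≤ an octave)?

diminished fifth

The 3rd of E♭13 (E♭ dominant thirteenth) is G; the 2nd of C♭ sus2 is D♭.
G up to D♭ is 6 semitones, a half step narrower than a perfect fifth, so the interval is diminished.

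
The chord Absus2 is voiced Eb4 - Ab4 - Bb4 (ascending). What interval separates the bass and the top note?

The outer voices are Eb4 and Bb4.
Eb up to Bb spans 5 letter names and 7 semitones — a perfect fifth.

perfect 5th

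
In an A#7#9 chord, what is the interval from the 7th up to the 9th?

augmented third

The chord tones of A#7#9 are A#, C##, E#, G#, B##.
So we need the interval from G# up to B##.
From G# to B##: 5 semitones over a third = augmented.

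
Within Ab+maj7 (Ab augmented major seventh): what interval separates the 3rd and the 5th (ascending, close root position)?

M3

Ab augmented major seventh is spelled Ab–C–E–G.
3rd = C; 5th = E.
C up to E spans 3 letter names and 4 semitones — a major third.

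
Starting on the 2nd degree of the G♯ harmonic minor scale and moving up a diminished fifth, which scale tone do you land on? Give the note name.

The scale is G♯ A♯ B C♯ D♯ E F𝄪.
The 2nd degree is A♯; a diminished fifth above that is E — scale degree 6.

E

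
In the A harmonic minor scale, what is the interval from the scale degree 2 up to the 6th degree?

The scale runs A B C D E F G♯.
So we need the interval from B up to F.
5 letter names make it a fifth; at 6 semitones (a half step narrower than perfect) the quality is diminished.

d5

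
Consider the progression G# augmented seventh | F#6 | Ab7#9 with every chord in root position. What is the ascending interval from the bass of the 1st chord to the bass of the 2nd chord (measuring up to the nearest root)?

The roots are G# and F#.
G# up to F# is 10 semitones, a half step narrower than a major seventh, so the interval is minor.

minor seventh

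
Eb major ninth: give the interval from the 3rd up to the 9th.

Ebmaj9: Eb G Bb D F.
The 3rd is G and the 9th is F.
From G to F: 10 semitones over a seventh = minor.

minor seventh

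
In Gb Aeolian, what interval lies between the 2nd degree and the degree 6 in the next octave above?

d12

The scale runs Gb Ab Bbb Cb Db Ebb Fb.
That puts Ab below Ebb.
Ab up to Ebb is 18 semitones, a half step narrower than a perfect twelfth, so the interval is diminished.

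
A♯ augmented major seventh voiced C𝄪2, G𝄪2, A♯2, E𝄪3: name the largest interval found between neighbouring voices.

augmented 5th

Adjacent intervals: C𝄪2→G𝄪2 = perfect fifth; G𝄪2→A♯2 = minor second; A♯2→E𝄪3 = augmented fifth.
The largest is A♯2 to E𝄪3, an augmented fifth (8 semitones).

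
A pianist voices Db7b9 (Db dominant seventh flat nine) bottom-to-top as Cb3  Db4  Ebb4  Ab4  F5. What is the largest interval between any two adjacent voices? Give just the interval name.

major 9th

Adjacent intervals: Cb3→Db4 = major ninth; Db4→Ebb4 = minor second; Ebb4→Ab4 = augmented fourth; Ab4→F5 = major sixth.
The largest is Cb3 to Db4, a major ninth (14 semitones).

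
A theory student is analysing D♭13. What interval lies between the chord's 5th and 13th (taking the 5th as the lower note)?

major ninth

The chord tones of D♭13 are D♭-F-A♭-C♭-E♭-B♭.
5th = A♭; 13th = B♭.
Counting 9 letters and 14 half steps from A♭ gives a major ninth.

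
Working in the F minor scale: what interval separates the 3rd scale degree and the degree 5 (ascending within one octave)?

major third

The scale runs F G A♭ B♭ C D♭ E♭.
That puts A♭ below C.
A♭ up to C spans 3 letter names and 4 semitones — a major third.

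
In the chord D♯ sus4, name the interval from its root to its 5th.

P5

The chord tones of D♯sus4 (D♯ sus4) are D♯-G♯-A♯.
That puts D♯ below A♯.
Counting 5 letters and 7 half steps from D♯ gives a perfect fifth.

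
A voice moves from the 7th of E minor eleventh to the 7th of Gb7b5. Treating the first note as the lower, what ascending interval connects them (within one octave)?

The 7th of E minor eleventh is D; the 7th of Gb7b5 is Fb.
D up to Fb is 2 semitones, a whole step narrower than a major third, so the interval is diminished.

diminished third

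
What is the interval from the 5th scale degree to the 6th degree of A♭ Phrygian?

m2

A♭ phrygian: A♭ B𝄫 C♭ D♭ E♭ F♭ G♭.
That puts E♭ below F♭.
E♭ up to F♭ is 1 semitone, a half step narrower than a major second, so the interval is minor.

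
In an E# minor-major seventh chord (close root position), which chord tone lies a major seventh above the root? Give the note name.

D##

Spelling the chord: E#–G#–B#–D##.
The root is E#. A major seventh above E# is D##.
D## is the chord's 7th.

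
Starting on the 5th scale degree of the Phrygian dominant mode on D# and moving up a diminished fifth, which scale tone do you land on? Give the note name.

E

The scale is D# E F## G# A# B C#.
The 5th scale degree is A#; a diminished fifth above that is E — scale degree 2.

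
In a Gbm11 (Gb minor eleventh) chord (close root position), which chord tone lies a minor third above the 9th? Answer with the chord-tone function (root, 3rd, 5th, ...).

Gb minor eleventh: Gb–Bbb–Db–Fb–Ab–Cb.
The 9th is Ab. A minor third above Ab is Cb.
Cb is the chord's 11th.

11th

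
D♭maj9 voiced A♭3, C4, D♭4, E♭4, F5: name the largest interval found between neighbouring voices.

Adjacent intervals: A♭3→C4 = major third; C4→D♭4 = minor second; D♭4→E♭4 = major second; E♭4→F5 = major ninth.
The largest is E♭4 to F5, a major ninth (14 semitones).

major ninth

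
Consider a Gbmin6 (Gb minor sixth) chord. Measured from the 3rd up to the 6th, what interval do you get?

Gb minor sixth: Gb–Bbb–Db–Eb.
So we need the interval from Bbb up to Eb.
4 letter names make it a fourth; at 6 semitones (a half step wider than perfect) the quality is augmented.

augmented fourth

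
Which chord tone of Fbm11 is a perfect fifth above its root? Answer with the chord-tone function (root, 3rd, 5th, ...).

Fbm11: Fb Abb Cb Ebb Gb Bbb.
The root is Fb. A perfect fifth above Fb is Cb.
Cb is the chord's 5th.

5th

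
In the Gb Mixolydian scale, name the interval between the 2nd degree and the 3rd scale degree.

Spelling the Gb Mixolydian scale: Gb Ab Bb Cb Db Eb Fb.
So we need the interval from Ab up to Bb.
Counting 2 letters and 2 half steps from Ab gives a major second.

major second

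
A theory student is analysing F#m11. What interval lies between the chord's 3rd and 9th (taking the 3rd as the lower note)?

major 7th

F#m11 (F# minor eleventh): F#-A-C#-E-G#-B.
So we need the interval from A up to G#.
A up to G# spans 7 letter names and 11 semitones — a major seventh.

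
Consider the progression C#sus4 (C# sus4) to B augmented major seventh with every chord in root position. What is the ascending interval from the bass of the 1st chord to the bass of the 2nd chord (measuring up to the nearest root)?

minor 7th

The roots are C# and B.
From C# to B: 10 semitones over a seventh = minor.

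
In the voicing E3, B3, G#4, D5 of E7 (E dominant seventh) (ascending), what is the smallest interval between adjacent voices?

Adjacent intervals: E3→B3 = perfect fifth; B3→G#4 = major sixth; G#4→D5 = diminished fifth.
The smallest is G#4 to D5, a diminished fifth (6 semitones).

diminished fifth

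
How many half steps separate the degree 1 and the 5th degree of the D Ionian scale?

7

The scale is D E F# G A B C#.
D up to A is a perfect fifth — 7 semitones.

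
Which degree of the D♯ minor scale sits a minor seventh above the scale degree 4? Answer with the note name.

The scale is D♯ E♯ F♯ G♯ A♯ B C♯.
The scale degree 4 is G♯; a minor seventh above that is F♯ — scale degree 3.

F#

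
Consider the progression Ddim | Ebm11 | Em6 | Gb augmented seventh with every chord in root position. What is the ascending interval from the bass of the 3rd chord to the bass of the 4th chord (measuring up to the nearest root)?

The roots are E and Gb.
E up to Gb is 2 semitones, a whole step narrower than a major third, so the interval is diminished.

diminished third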